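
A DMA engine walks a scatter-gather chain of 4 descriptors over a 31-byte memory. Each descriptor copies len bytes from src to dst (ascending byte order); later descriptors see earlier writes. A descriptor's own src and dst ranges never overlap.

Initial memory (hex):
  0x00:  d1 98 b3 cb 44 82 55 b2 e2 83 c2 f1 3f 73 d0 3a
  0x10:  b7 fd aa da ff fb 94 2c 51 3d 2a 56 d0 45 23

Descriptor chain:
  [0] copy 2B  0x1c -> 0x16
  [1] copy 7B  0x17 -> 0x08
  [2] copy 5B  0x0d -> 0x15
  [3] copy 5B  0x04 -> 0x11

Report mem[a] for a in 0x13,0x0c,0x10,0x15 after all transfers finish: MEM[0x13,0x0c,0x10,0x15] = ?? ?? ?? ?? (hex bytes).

MEM[0x13,0x0c,0x10,0x15] = 55 56 b7 45

  after D0: wrote 2B at 0x16 = d045
  after D1: wrote 7B at 0x08 = 45513d2a56d045
  after D2: wrote 5B at 0x15 = d0453ab7fd
  after D3: wrote 5B at 0x11 = 448255b245
query mem[0x13]=0x55, mem[0x0c]=0x56, mem[0x10]=0xb7, mem[0x15]=0x45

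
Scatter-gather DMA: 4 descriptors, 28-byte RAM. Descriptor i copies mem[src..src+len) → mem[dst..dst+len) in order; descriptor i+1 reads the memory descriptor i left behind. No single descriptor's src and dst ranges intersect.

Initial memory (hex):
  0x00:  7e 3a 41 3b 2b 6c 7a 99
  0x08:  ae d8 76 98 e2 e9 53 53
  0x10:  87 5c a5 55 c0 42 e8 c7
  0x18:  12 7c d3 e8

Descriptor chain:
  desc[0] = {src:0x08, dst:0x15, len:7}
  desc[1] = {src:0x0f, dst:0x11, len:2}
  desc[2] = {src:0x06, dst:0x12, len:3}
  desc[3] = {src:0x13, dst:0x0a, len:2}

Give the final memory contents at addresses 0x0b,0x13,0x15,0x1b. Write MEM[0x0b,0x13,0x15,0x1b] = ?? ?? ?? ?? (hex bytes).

MEM[0x0b,0x13,0x15,0x1b] = ae 99 ae 53

[0] 0x08->0x15 len=7 : ae d8 76 98 e2 e9 53
[1] 0x0f->0x11 len=2 : 53 87
[2] 0x06->0x12 len=3 : 7a 99 ae
[3] 0x13->0x0a len=2 : 99 ae
query mem[0x0b]=0xae, mem[0x13]=0x99, mem[0x15]=0xae, mem[0x1b]=0x53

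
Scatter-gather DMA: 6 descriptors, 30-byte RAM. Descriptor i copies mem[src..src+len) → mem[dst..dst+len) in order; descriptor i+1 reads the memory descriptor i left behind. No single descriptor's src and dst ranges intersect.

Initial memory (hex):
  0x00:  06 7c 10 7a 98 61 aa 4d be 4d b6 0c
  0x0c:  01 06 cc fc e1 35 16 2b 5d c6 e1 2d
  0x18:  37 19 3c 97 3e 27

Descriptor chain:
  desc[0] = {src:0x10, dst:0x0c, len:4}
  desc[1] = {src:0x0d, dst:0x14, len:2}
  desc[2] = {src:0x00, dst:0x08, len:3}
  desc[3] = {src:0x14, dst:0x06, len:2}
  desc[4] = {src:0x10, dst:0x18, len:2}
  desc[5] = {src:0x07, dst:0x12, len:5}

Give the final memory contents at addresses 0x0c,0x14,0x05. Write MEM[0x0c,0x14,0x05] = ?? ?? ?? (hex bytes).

MEM[0x0c,0x14,0x05] = e1 7c 61

D0: mem[0x0c..0x0f] <- [e1 35 16 2b]
D1: mem[0x14..0x15] <- [35 16]
D2: mem[0x08..0x0a] <- [06 7c 10]
D3: mem[0x06..0x07] <- [35 16]
D4: mem[0x18..0x19] <- [e1 35]
D5: mem[0x12..0x16] <- [16 06 7c 10 0c]
query mem[0x0c]=0xe1, mem[0x14]=0x7c, mem[0x05]=0x61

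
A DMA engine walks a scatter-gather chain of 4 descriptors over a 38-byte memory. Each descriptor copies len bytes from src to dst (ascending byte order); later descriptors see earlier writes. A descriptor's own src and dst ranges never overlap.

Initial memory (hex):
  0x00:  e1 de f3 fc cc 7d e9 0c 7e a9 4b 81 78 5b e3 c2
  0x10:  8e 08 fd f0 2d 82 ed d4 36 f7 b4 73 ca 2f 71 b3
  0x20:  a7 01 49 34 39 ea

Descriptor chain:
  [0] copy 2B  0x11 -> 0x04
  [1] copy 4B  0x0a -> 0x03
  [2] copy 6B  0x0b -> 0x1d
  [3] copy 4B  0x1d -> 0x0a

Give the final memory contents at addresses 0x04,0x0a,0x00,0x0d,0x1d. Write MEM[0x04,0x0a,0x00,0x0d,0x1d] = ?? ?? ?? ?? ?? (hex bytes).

MEM[0x04,0x0a,0x00,0x0d,0x1d] = 81 81 e1 e3 81

#0 dst[0x04+2] := {0x08,0xfd}
#1 dst[0x03+4] := {0x4b,0x81,0x78,0x5b}
#2 dst[0x1d+6] := {0x81,0x78,0x5b,0xe3,0xc2,0x8e}
#3 dst[0x0a+4] := {0x81,0x78,0x5b,0xe3}
query mem[0x04]=0x81, mem[0x0a]=0x81, mem[0x00]=0xe1, mem[0x0d]=0xe3, mem[0x1d]=0x81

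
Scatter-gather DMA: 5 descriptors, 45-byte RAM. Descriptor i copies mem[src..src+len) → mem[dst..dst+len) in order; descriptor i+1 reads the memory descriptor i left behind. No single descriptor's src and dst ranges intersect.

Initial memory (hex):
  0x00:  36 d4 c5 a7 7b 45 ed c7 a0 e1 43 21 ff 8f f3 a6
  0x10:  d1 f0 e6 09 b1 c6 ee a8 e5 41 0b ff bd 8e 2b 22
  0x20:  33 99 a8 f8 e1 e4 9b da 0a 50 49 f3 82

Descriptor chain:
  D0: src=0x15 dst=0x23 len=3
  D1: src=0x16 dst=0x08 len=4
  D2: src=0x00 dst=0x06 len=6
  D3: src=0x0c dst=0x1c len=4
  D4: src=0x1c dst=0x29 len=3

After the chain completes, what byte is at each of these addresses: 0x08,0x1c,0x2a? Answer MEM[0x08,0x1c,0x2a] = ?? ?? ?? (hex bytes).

D0: mem[0x23..0x25] <- [c6 ee a8]
D1: mem[0x08..0x0b] <- [ee a8 e5 41]
D2: mem[0x06..0x0b] <- [36 d4 c5 a7 7b 45]
D3: mem[0x1c..0x1f] <- [ff 8f f3 a6]
D4: mem[0x29..0x2b] <- [ff 8f f3]
query mem[0x08]=0xc5, mem[0x1c]=0xff, mem[0x2a]=0x8f

MEM[0x08,0x1c,0x2a] = c5 ff 8f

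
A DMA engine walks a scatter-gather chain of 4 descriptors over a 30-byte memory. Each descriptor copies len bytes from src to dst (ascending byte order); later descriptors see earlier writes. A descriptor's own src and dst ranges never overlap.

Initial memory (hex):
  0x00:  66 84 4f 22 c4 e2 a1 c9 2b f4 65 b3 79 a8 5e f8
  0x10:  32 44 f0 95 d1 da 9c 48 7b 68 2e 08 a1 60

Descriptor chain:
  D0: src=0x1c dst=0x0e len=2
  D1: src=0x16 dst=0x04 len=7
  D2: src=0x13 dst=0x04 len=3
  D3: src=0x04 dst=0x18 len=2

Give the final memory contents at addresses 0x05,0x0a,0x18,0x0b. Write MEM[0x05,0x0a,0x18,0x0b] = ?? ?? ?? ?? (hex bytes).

D0: mem[0x0e..0x0f] <- [a1 60]
D1: mem[0x04..0x0a] <- [9c 48 7b 68 2e 08 a1]
D2: mem[0x04..0x06] <- [95 d1 da]
D3: mem[0x18..0x19] <- [95 d1]
query mem[0x05]=0xd1, mem[0x0a]=0xa1, mem[0x18]=0x95, mem[0x0b]=0xb3

MEM[0x05,0x0a,0x18,0x0b] = d1 a1 95 b3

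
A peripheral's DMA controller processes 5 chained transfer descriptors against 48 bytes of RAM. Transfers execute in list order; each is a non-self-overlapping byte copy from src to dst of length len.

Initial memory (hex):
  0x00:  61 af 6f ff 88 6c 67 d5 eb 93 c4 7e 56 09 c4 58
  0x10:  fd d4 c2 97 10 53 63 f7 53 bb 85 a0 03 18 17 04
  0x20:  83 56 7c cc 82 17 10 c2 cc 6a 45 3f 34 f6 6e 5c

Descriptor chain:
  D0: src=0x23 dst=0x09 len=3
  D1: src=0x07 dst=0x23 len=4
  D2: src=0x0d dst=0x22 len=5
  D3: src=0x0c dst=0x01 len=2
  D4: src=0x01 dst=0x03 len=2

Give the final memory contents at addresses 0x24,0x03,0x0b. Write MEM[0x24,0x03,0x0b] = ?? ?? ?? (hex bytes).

D0: mem[0x09..0x0b] <- [cc 82 17]
D1: mem[0x23..0x26] <- [d5 eb cc 82]
D2: mem[0x22..0x26] <- [09 c4 58 fd d4]
D3: mem[0x01..0x02] <- [56 09]
D4: mem[0x03..0x04] <- [56 09]
query mem[0x24]=0x58, mem[0x03]=0x56, mem[0x0b]=0x17

MEM[0x24,0x03,0x0b] = 58 56 17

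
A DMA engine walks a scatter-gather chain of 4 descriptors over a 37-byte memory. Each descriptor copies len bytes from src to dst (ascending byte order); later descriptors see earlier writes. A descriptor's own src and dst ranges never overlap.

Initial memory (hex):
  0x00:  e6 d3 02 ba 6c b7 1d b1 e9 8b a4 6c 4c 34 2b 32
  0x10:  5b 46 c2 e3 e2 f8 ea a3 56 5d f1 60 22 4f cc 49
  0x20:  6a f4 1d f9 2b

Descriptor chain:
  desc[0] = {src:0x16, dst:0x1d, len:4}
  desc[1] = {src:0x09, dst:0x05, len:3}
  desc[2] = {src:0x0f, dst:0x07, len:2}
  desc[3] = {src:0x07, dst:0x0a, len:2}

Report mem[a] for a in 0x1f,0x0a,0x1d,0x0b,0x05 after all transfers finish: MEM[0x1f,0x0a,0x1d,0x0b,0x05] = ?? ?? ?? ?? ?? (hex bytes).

MEM[0x1f,0x0a,0x1d,0x0b,0x05] = 56 32 ea 5b 8b

#0 dst[0x1d+4] := {0xea,0xa3,0x56,0x5d}
#1 dst[0x05+3] := {0x8b,0xa4,0x6c}
#2 dst[0x07+2] := {0x32,0x5b}
#3 dst[0x0a+2] := {0x32,0x5b}
query mem[0x1f]=0x56, mem[0x0a]=0x32, mem[0x1d]=0xea, mem[0x0b]=0x5b, mem[0x05]=0x8b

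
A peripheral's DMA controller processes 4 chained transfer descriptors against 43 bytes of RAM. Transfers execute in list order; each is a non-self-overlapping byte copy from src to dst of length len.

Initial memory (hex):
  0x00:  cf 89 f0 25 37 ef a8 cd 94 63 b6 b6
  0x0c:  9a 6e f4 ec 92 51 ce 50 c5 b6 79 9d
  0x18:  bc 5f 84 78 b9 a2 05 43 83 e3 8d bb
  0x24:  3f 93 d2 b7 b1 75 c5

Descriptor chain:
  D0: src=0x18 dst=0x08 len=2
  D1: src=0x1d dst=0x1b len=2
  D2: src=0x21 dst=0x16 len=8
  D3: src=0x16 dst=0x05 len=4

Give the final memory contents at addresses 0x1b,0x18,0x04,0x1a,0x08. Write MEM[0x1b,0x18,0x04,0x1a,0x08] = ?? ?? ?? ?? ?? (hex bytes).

MEM[0x1b,0x18,0x04,0x1a,0x08] = d2 bb 37 93 3f

#0 dst[0x08+2] := {0xbc,0x5f}
#1 dst[0x1b+2] := {0xa2,0x05}
#2 dst[0x16+8] := {0xe3,0x8d,0xbb,0x3f,0x93,0xd2,0xb7,0xb1}
#3 dst[0x05+4] := {0xe3,0x8d,0xbb,0x3f}
query mem[0x1b]=0xd2, mem[0x18]=0xbb, mem[0x04]=0x37, mem[0x1a]=0x93, mem[0x08]=0x3f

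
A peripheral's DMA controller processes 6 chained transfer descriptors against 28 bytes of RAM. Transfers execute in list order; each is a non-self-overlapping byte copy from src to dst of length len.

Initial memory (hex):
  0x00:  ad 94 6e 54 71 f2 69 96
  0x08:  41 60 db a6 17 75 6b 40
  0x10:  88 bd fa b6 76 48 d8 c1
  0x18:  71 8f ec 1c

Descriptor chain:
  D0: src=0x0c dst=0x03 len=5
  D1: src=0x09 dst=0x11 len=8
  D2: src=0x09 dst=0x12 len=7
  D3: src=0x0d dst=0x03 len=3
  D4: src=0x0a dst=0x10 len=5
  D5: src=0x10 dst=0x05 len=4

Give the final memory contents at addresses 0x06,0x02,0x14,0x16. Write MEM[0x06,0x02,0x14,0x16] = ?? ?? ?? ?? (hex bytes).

  after D0: wrote 5B at 0x03 = 17756b4088
  after D1: wrote 8B at 0x11 = 60dba617756b4088
  after D2: wrote 7B at 0x12 = 60dba617756b40
  after D3: wrote 3B at 0x03 = 756b40
  after D4: wrote 5B at 0x10 = dba617756b
  after D5: wrote 4B at 0x05 = dba61775
query mem[0x06]=0xa6, mem[0x02]=0x6e, mem[0x14]=0x6b, mem[0x16]=0x75

MEM[0x06,0x02,0x14,0x16] = a6 6e 6b 75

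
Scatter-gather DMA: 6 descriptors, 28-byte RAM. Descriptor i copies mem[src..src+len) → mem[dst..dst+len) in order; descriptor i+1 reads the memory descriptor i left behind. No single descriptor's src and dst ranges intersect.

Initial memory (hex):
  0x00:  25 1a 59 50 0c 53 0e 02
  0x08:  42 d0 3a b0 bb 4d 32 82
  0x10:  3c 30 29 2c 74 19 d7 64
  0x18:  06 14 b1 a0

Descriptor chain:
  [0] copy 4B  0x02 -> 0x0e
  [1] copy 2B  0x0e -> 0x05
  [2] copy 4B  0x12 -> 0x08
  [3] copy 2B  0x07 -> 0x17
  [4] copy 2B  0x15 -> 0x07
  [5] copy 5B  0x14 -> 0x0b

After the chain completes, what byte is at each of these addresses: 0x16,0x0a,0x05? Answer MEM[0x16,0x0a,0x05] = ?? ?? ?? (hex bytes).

[0] 0x02->0x0e len=4 : 59 50 0c 53
[1] 0x0e->0x05 len=2 : 59 50
[2] 0x12->0x08 len=4 : 29 2c 74 19
[3] 0x07->0x17 len=2 : 02 29
[4] 0x15->0x07 len=2 : 19 d7
[5] 0x14->0x0b len=5 : 74 19 d7 02 29
query mem[0x16]=0xd7, mem[0x0a]=0x74, mem[0x05]=0x59

MEM[0x16,0x0a,0x05] = d7 74 59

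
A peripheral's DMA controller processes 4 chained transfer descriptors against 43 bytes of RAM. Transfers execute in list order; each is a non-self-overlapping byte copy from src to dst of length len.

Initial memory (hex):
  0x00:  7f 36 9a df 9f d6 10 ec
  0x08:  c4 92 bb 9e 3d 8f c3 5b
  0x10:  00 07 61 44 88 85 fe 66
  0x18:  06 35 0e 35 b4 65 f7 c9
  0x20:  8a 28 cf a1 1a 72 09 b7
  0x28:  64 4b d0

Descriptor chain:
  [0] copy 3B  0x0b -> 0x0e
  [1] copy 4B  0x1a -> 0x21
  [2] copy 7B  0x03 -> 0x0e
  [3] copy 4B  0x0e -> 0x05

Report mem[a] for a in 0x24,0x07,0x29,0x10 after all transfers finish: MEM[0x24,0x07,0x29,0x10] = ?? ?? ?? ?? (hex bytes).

[0] 0x0b->0x0e len=3 : 9e 3d 8f
[1] 0x1a->0x21 len=4 : 0e 35 b4 65
[2] 0x03->0x0e len=7 : df 9f d6 10 ec c4 92
[3] 0x0e->0x05 len=4 : df 9f d6 10
query mem[0x24]=0x65, mem[0x07]=0xd6, mem[0x29]=0x4b, mem[0x10]=0xd6

MEM[0x24,0x07,0x29,0x10] = 65 d6 4b d6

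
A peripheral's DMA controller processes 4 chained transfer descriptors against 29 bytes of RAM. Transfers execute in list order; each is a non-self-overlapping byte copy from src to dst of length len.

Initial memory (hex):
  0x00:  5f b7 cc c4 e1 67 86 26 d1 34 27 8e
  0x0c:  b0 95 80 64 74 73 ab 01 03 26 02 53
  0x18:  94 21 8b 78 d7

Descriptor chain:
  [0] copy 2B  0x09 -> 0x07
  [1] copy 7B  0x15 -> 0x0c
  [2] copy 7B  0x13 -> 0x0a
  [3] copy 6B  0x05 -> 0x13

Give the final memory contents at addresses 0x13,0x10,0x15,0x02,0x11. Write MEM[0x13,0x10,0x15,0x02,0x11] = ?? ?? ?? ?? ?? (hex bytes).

MEM[0x13,0x10,0x15,0x02,0x11] = 67 21 34 cc 8b

D0: mem[0x07..0x08] <- [34 27]
D1: mem[0x0c..0x12] <- [26 02 53 94 21 8b 78]
D2: mem[0x0a..0x10] <- [01 03 26 02 53 94 21]
D3: mem[0x13..0x18] <- [67 86 34 27 34 01]
query mem[0x13]=0x67, mem[0x10]=0x21, mem[0x15]=0x34, mem[0x02]=0xcc, mem[0x11]=0x8b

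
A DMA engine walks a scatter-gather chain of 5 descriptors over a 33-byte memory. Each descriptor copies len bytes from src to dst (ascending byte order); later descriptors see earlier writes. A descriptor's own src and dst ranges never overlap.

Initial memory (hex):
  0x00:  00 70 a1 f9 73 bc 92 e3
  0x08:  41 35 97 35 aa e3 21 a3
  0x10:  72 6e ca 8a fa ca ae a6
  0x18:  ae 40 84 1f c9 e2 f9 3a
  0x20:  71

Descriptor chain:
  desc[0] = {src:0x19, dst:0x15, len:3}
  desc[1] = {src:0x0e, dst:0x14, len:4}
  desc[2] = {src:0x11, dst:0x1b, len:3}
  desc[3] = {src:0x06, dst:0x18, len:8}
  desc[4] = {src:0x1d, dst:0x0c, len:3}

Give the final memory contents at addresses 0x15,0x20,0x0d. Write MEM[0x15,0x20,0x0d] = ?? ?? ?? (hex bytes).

MEM[0x15,0x20,0x0d] = a3 71 aa

#0 dst[0x15+3] := {0x40,0x84,0x1f}
#1 dst[0x14+4] := {0x21,0xa3,0x72,0x6e}
#2 dst[0x1b+3] := {0x6e,0xca,0x8a}
#3 dst[0x18+8] := {0x92,0xe3,0x41,0x35,0x97,0x35,0xaa,0xe3}
#4 dst[0x0c+3] := {0x35,0xaa,0xe3}
query mem[0x15]=0xa3, mem[0x20]=0x71, mem[0x0d]=0xaa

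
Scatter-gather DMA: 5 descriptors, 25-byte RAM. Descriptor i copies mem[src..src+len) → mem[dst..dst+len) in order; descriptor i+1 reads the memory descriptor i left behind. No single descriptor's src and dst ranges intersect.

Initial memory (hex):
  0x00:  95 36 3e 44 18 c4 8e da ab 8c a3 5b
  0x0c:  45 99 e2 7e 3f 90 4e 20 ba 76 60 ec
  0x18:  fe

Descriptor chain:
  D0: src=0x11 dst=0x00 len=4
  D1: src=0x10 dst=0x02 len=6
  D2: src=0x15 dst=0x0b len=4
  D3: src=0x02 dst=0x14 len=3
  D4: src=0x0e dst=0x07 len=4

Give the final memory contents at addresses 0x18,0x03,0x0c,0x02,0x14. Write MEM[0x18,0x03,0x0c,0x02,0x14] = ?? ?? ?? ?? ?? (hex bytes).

[0] 0x11->0x00 len=4 : 90 4e 20 ba
[1] 0x10->0x02 len=6 : 3f 90 4e 20 ba 76
[2] 0x15->0x0b len=4 : 76 60 ec fe
[3] 0x02->0x14 len=3 : 3f 90 4e
[4] 0x0e->0x07 len=4 : fe 7e 3f 90
query mem[0x18]=0xfe, mem[0x03]=0x90, mem[0x0c]=0x60, mem[0x02]=0x3f, mem[0x14]=0x3f

MEM[0x18,0x03,0x0c,0x02,0x14] = fe 90 60 3f 3f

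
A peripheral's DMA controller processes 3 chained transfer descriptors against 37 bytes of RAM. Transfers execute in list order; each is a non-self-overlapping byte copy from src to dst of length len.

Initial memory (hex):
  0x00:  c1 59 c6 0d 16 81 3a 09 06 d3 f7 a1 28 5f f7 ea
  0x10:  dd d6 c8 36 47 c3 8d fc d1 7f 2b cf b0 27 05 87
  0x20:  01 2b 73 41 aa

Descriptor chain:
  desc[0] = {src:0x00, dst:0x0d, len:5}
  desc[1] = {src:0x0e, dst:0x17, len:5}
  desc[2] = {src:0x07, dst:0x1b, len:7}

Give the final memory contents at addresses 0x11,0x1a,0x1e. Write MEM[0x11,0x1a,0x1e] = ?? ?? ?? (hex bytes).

MEM[0x11,0x1a,0x1e] = 16 16 f7

  after D0: wrote 5B at 0x0d = c159c60d16
  after D1: wrote 5B at 0x17 = 59c60d16c8
  after D2: wrote 7B at 0x1b = 0906d3f7a128c1
query mem[0x11]=0x16, mem[0x1a]=0x16, mem[0x1e]=0xf7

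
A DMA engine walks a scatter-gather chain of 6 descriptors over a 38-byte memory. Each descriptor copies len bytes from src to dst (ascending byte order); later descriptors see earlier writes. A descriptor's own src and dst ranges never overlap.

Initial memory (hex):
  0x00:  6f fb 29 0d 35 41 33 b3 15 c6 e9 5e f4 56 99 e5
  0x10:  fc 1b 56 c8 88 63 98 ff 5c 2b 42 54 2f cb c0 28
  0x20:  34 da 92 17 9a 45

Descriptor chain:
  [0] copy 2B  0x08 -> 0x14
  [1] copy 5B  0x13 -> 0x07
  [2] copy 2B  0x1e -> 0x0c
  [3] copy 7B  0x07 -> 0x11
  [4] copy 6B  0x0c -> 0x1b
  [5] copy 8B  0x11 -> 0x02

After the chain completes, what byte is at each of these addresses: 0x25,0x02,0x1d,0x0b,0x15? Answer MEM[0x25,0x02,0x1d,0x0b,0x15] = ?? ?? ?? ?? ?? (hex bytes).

MEM[0x25,0x02,0x1d,0x0b,0x15] = 45 c8 99 ff ff

  after D0: wrote 2B at 0x14 = 15c6
  after D1: wrote 5B at 0x07 = c815c698ff
  after D2: wrote 2B at 0x0c = c028
  after D3: wrote 7B at 0x11 = c815c698ffc028
  after D4: wrote 6B at 0x1b = c02899e5fcc8
  after D5: wrote 8B at 0x02 = c815c698ffc0285c
query mem[0x25]=0x45, mem[0x02]=0xc8, mem[0x1d]=0x99, mem[0x0b]=0xff, mem[0x15]=0xff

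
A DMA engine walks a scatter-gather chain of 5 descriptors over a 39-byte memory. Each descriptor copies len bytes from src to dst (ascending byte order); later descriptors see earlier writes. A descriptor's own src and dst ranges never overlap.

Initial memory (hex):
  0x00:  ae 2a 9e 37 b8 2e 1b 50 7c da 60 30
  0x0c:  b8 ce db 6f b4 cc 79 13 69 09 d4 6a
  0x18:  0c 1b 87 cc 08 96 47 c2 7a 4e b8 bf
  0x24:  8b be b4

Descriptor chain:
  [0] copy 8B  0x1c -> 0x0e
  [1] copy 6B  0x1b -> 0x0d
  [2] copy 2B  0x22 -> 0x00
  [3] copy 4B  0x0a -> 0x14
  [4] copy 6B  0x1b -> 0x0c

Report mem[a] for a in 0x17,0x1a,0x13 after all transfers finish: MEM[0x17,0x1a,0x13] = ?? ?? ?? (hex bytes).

MEM[0x17,0x1a,0x13] = cc 87 4e

[0] 0x1c->0x0e len=8 : 08 96 47 c2 7a 4e b8 bf
[1] 0x1b->0x0d len=6 : cc 08 96 47 c2 7a
[2] 0x22->0x00 len=2 : b8 bf
[3] 0x0a->0x14 len=4 : 60 30 b8 cc
[4] 0x1b->0x0c len=6 : cc 08 96 47 c2 7a
query mem[0x17]=0xcc, mem[0x1a]=0x87, mem[0x13]=0x4e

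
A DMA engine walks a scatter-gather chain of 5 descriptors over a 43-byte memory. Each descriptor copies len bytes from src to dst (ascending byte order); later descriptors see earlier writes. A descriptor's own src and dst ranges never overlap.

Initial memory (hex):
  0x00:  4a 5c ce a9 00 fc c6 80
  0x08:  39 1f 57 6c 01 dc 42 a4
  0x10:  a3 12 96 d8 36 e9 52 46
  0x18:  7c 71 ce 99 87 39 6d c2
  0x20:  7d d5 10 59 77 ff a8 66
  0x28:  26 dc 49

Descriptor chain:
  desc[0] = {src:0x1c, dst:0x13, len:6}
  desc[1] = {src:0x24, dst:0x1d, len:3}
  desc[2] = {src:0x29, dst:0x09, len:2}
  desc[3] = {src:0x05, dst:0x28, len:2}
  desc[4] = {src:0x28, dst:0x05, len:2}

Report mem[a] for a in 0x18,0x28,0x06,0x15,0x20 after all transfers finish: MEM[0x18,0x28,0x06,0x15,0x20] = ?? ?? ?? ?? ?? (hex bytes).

MEM[0x18,0x28,0x06,0x15,0x20] = d5 fc c6 6d 7d

#0 dst[0x13+6] := {0x87,0x39,0x6d,0xc2,0x7d,0xd5}
#1 dst[0x1d+3] := {0x77,0xff,0xa8}
#2 dst[0x09+2] := {0xdc,0x49}
#3 dst[0x28+2] := {0xfc,0xc6}
#4 dst[0x05+2] := {0xfc,0xc6}
query mem[0x18]=0xd5, mem[0x28]=0xfc, mem[0x06]=0xc6, mem[0x15]=0x6d, mem[0x20]=0x7d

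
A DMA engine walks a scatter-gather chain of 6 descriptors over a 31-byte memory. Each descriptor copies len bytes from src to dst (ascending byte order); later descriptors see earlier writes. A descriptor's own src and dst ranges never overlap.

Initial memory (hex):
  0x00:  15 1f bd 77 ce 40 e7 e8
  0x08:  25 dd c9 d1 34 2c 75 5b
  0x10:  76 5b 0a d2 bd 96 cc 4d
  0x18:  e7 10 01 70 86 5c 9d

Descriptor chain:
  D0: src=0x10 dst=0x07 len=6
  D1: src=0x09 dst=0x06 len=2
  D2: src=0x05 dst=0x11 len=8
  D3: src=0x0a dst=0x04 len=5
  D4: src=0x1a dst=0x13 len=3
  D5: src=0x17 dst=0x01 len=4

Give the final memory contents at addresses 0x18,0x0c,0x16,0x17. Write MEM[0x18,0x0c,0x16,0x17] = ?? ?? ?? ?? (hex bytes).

MEM[0x18,0x0c,0x16,0x17] = 96 96 d2 bd

[0] 0x10->0x07 len=6 : 76 5b 0a d2 bd 96
[1] 0x09->0x06 len=2 : 0a d2
[2] 0x05->0x11 len=8 : 40 0a d2 5b 0a d2 bd 96
[3] 0x0a->0x04 len=5 : d2 bd 96 2c 75
[4] 0x1a->0x13 len=3 : 01 70 86
[5] 0x17->0x01 len=4 : bd 96 10 01
query mem[0x18]=0x96, mem[0x0c]=0x96, mem[0x16]=0xd2, mem[0x17]=0xbd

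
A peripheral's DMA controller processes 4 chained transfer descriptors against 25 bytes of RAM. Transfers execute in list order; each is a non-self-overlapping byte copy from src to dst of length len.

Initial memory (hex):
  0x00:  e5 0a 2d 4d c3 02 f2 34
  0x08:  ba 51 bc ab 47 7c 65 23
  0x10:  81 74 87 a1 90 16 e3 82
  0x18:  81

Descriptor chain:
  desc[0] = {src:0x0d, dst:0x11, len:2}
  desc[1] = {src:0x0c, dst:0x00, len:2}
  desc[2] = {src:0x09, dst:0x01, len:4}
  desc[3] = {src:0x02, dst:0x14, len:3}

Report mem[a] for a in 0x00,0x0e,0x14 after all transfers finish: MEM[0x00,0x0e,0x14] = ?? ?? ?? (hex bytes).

#0 dst[0x11+2] := {0x7c,0x65}
#1 dst[0x00+2] := {0x47,0x7c}
#2 dst[0x01+4] := {0x51,0xbc,0xab,0x47}
#3 dst[0x14+3] := {0xbc,0xab,0x47}
query mem[0x00]=0x47, mem[0x0e]=0x65, mem[0x14]=0xbc

MEM[0x00,0x0e,0x14] = 47 65 bc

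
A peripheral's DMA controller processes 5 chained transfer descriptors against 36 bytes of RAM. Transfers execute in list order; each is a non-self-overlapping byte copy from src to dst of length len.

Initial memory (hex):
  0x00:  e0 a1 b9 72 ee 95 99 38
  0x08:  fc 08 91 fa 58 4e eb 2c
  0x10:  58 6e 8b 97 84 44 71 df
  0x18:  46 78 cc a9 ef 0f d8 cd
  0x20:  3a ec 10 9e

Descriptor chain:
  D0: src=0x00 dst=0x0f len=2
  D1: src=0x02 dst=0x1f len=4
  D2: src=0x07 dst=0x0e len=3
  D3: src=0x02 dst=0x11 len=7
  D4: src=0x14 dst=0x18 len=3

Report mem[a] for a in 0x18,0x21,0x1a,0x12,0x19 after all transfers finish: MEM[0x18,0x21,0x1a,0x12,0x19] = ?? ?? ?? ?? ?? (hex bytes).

MEM[0x18,0x21,0x1a,0x12,0x19] = 95 ee 38 72 99

#0 dst[0x0f+2] := {0xe0,0xa1}
#1 dst[0x1f+4] := {0xb9,0x72,0xee,0x95}
#2 dst[0x0e+3] := {0x38,0xfc,0x08}
#3 dst[0x11+7] := {0xb9,0x72,0xee,0x95,0x99,0x38,0xfc}
#4 dst[0x18+3] := {0x95,0x99,0x38}
query mem[0x18]=0x95, mem[0x21]=0xee, mem[0x1a]=0x38, mem[0x12]=0x72, mem[0x19]=0x99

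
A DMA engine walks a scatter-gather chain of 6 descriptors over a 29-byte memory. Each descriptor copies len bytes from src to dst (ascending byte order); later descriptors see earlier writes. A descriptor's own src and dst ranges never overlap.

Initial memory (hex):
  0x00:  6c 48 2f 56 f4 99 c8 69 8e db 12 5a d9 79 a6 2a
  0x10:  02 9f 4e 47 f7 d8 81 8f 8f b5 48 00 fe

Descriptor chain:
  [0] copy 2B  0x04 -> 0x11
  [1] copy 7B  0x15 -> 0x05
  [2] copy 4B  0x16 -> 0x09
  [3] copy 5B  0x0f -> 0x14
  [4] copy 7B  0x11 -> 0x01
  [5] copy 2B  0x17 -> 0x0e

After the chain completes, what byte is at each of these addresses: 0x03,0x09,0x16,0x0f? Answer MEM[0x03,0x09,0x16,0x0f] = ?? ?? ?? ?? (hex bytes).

MEM[0x03,0x09,0x16,0x0f] = 47 81 f4 47

D0: mem[0x11..0x12] <- [f4 99]
D1: mem[0x05..0x0b] <- [d8 81 8f 8f b5 48 00]
D2: mem[0x09..0x0c] <- [81 8f 8f b5]
D3: mem[0x14..0x18] <- [2a 02 f4 99 47]
D4: mem[0x01..0x07] <- [f4 99 47 2a 02 f4 99]
D5: mem[0x0e..0x0f] <- [99 47]
query mem[0x03]=0x47, mem[0x09]=0x81, mem[0x16]=0xf4, mem[0x0f]=0x47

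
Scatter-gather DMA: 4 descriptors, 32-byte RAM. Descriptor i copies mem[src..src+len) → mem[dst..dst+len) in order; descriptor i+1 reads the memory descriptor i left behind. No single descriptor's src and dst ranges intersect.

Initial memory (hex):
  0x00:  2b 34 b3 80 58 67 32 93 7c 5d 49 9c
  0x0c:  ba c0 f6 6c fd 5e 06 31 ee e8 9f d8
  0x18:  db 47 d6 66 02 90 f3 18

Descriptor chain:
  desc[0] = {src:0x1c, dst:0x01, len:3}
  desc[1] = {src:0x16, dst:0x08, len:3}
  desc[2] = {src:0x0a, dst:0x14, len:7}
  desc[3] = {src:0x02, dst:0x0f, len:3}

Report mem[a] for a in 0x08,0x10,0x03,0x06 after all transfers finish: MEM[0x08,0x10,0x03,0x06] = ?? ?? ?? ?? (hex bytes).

MEM[0x08,0x10,0x03,0x06] = 9f f3 f3 32

  after D0: wrote 3B at 0x01 = 0290f3
  after D1: wrote 3B at 0x08 = 9fd8db
  after D2: wrote 7B at 0x14 = db9cbac0f66cfd
  after D3: wrote 3B at 0x0f = 90f358
query mem[0x08]=0x9f, mem[0x10]=0xf3, mem[0x03]=0xf3, mem[0x06]=0x32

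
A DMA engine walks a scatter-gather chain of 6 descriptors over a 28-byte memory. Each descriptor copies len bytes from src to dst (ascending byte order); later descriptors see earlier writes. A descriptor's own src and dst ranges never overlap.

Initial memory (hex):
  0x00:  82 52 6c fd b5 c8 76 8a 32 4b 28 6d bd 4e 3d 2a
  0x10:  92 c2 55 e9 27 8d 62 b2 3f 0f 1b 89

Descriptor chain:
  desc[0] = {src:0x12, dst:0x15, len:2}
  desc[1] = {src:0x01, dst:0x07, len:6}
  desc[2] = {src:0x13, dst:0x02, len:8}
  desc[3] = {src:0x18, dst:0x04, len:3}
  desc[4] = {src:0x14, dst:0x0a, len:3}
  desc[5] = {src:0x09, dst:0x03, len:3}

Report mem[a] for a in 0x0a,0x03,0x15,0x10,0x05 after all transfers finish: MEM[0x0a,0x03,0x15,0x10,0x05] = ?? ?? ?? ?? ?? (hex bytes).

MEM[0x0a,0x03,0x15,0x10,0x05] = 27 1b 55 92 55

#0 dst[0x15+2] := {0x55,0xe9}
#1 dst[0x07+6] := {0x52,0x6c,0xfd,0xb5,0xc8,0x76}
#2 dst[0x02+8] := {0xe9,0x27,0x55,0xe9,0xb2,0x3f,0x0f,0x1b}
#3 dst[0x04+3] := {0x3f,0x0f,0x1b}
#4 dst[0x0a+3] := {0x27,0x55,0xe9}
#5 dst[0x03+3] := {0x1b,0x27,0x55}
query mem[0x0a]=0x27, mem[0x03]=0x1b, mem[0x15]=0x55, mem[0x10]=0x92, mem[0x05]=0x55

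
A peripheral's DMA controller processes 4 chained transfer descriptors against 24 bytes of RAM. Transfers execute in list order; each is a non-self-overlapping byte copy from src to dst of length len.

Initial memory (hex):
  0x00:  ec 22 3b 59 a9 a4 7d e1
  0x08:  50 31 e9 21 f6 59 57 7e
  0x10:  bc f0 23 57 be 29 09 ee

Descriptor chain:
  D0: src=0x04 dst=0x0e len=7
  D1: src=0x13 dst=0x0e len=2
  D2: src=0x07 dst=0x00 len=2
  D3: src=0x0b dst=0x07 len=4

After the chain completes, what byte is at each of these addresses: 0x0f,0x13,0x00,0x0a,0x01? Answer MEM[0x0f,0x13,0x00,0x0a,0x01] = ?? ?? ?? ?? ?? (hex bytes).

MEM[0x0f,0x13,0x00,0x0a,0x01] = e9 31 e1 31 50

[0] 0x04->0x0e len=7 : a9 a4 7d e1 50 31 e9
[1] 0x13->0x0e len=2 : 31 e9
[2] 0x07->0x00 len=2 : e1 50
[3] 0x0b->0x07 len=4 : 21 f6 59 31
query mem[0x0f]=0xe9, mem[0x13]=0x31, mem[0x00]=0xe1, mem[0x0a]=0x31, mem[0x01]=0x50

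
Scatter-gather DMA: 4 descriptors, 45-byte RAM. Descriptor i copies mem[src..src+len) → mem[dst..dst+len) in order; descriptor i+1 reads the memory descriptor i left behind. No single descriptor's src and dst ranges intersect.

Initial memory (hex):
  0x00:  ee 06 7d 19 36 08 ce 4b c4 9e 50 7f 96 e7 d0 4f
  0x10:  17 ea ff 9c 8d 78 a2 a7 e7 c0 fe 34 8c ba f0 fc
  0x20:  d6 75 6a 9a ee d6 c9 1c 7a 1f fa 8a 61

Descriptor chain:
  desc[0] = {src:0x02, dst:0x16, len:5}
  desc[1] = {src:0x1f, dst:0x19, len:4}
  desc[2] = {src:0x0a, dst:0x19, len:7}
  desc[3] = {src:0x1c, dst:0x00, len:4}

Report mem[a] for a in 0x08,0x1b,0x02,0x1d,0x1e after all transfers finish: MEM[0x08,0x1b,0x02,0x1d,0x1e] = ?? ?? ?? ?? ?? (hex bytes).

MEM[0x08,0x1b,0x02,0x1d,0x1e] = c4 96 4f d0 4f

D0: mem[0x16..0x1a] <- [7d 19 36 08 ce]
D1: mem[0x19..0x1c] <- [fc d6 75 6a]
D2: mem[0x19..0x1f] <- [50 7f 96 e7 d0 4f 17]
D3: mem[0x00..0x03] <- [e7 d0 4f 17]
query mem[0x08]=0xc4, mem[0x1b]=0x96, mem[0x02]=0x4f, mem[0x1d]=0xd0, mem[0x1e]=0x4f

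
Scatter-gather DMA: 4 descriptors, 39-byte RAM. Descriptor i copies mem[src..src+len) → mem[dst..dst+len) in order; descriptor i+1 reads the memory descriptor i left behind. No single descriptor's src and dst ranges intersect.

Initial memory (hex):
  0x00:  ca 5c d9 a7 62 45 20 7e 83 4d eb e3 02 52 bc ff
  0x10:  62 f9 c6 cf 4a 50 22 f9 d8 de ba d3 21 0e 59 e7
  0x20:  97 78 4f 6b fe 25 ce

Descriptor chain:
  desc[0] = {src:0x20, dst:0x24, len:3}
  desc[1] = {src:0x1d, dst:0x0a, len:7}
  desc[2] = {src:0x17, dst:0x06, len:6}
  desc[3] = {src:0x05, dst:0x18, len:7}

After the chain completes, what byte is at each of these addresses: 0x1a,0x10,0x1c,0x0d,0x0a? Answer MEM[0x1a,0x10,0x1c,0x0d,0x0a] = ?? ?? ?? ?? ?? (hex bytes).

[0] 0x20->0x24 len=3 : 97 78 4f
[1] 0x1d->0x0a len=7 : 0e 59 e7 97 78 4f 6b
[2] 0x17->0x06 len=6 : f9 d8 de ba d3 21
[3] 0x05->0x18 len=7 : 45 f9 d8 de ba d3 21
query mem[0x1a]=0xd8, mem[0x10]=0x6b, mem[0x1c]=0xba, mem[0x0d]=0x97, mem[0x0a]=0xd3

MEM[0x1a,0x10,0x1c,0x0d,0x0a] = d8 6b ba 97 d3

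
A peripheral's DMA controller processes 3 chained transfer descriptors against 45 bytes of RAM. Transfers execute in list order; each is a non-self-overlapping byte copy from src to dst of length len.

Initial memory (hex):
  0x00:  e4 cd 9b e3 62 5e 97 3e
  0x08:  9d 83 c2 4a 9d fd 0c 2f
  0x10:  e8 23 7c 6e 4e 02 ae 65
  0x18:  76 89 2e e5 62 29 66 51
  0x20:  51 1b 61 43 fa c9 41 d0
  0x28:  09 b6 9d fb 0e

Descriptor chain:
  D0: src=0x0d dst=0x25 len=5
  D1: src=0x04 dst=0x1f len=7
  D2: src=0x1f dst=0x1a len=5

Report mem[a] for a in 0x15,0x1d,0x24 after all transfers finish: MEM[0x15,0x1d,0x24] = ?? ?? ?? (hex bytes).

MEM[0x15,0x1d,0x24] = 02 3e 83

#0 dst[0x25+5] := {0xfd,0x0c,0x2f,0xe8,0x23}
#1 dst[0x1f+7] := {0x62,0x5e,0x97,0x3e,0x9d,0x83,0xc2}
#2 dst[0x1a+5] := {0x62,0x5e,0x97,0x3e,0x9d}
query mem[0x15]=0x02, mem[0x1d]=0x3e, mem[0x24]=0x83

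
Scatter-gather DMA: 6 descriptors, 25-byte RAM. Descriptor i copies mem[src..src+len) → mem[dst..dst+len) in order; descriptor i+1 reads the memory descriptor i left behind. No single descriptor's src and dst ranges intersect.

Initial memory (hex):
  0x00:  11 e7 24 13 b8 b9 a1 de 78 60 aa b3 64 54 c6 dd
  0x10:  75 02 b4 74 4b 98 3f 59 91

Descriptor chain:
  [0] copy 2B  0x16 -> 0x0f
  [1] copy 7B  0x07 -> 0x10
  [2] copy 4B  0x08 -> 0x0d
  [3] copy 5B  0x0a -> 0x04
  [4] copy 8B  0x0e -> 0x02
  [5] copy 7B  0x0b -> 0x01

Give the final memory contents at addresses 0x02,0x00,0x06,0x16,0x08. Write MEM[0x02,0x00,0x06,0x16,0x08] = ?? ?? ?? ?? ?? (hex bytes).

MEM[0x02,0x00,0x06,0x16,0x08] = 64 11 b3 54 b3

#0 dst[0x0f+2] := {0x3f,0x59}
#1 dst[0x10+7] := {0xde,0x78,0x60,0xaa,0xb3,0x64,0x54}
#2 dst[0x0d+4] := {0x78,0x60,0xaa,0xb3}
#3 dst[0x04+5] := {0xaa,0xb3,0x64,0x78,0x60}
#4 dst[0x02+8] := {0x60,0xaa,0xb3,0x78,0x60,0xaa,0xb3,0x64}
#5 dst[0x01+7] := {0xb3,0x64,0x78,0x60,0xaa,0xb3,0x78}
query mem[0x02]=0x64, mem[0x00]=0x11, mem[0x06]=0xb3, mem[0x16]=0x54, mem[0x08]=0xb3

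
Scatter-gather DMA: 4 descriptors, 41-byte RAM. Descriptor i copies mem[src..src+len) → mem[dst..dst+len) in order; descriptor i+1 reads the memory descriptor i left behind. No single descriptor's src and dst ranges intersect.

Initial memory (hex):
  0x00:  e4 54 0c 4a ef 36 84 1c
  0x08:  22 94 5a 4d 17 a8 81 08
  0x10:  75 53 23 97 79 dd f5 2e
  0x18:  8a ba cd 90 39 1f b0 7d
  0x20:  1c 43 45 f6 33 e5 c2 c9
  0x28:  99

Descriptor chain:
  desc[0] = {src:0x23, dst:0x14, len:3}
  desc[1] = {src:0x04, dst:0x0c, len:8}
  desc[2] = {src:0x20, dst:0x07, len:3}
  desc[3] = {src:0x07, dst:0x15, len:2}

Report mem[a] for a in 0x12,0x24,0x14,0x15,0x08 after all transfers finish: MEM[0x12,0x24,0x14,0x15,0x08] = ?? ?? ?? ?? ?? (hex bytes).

MEM[0x12,0x24,0x14,0x15,0x08] = 5a 33 f6 1c 43

  after D0: wrote 3B at 0x14 = f633e5
  after D1: wrote 8B at 0x0c = ef36841c22945a4d
  after D2: wrote 3B at 0x07 = 1c4345
  after D3: wrote 2B at 0x15 = 1c43
query mem[0x12]=0x5a, mem[0x24]=0x33, mem[0x14]=0xf6, mem[0x15]=0x1c, mem[0x08]=0x43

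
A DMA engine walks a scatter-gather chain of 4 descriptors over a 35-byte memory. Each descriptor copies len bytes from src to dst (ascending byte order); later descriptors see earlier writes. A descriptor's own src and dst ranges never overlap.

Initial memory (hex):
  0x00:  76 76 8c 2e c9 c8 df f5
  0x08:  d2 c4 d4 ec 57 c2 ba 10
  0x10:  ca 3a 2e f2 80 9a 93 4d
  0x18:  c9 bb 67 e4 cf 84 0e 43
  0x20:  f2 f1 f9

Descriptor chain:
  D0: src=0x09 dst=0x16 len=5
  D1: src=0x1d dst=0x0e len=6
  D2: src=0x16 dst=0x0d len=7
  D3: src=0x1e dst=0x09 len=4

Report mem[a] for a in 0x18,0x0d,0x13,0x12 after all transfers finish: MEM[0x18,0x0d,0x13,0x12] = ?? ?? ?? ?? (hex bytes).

  after D0: wrote 5B at 0x16 = c4d4ec57c2
  after D1: wrote 6B at 0x0e = 840e43f2f1f9
  after D2: wrote 7B at 0x0d = c4d4ec57c2e4cf
  after D3: wrote 4B at 0x09 = 0e43f2f1
query mem[0x18]=0xec, mem[0x0d]=0xc4, mem[0x13]=0xcf, mem[0x12]=0xe4

MEM[0x18,0x0d,0x13,0x12] = ec c4 cf e4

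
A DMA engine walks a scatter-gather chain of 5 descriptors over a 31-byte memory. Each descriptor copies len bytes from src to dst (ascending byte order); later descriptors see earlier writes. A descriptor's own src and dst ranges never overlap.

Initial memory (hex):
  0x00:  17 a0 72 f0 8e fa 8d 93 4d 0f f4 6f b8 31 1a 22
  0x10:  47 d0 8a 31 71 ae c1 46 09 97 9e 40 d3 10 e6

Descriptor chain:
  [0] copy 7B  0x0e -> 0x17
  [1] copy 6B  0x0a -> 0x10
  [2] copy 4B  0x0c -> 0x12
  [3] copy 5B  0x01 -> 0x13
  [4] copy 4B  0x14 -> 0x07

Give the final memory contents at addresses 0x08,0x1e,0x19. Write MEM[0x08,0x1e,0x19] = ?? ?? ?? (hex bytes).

MEM[0x08,0x1e,0x19] = f0 e6 47

[0] 0x0e->0x17 len=7 : 1a 22 47 d0 8a 31 71
[1] 0x0a->0x10 len=6 : f4 6f b8 31 1a 22
[2] 0x0c->0x12 len=4 : b8 31 1a 22
[3] 0x01->0x13 len=5 : a0 72 f0 8e fa
[4] 0x14->0x07 len=4 : 72 f0 8e fa
query mem[0x08]=0xf0, mem[0x1e]=0xe6, mem[0x19]=0x47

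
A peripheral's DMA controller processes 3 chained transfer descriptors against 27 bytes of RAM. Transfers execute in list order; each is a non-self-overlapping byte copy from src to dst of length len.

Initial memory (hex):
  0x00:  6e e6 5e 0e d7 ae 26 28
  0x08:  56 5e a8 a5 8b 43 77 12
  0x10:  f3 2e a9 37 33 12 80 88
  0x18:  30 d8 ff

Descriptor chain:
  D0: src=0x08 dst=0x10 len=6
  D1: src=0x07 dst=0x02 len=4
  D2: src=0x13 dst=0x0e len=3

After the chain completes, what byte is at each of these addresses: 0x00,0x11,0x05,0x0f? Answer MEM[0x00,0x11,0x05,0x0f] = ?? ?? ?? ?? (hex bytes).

  after D0: wrote 6B at 0x10 = 565ea8a58b43
  after D1: wrote 4B at 0x02 = 28565ea8
  after D2: wrote 3B at 0x0e = a58b43
query mem[0x00]=0x6e, mem[0x11]=0x5e, mem[0x05]=0xa8, mem[0x0f]=0x8b

MEM[0x00,0x11,0x05,0x0f] = 6e 5e a8 8b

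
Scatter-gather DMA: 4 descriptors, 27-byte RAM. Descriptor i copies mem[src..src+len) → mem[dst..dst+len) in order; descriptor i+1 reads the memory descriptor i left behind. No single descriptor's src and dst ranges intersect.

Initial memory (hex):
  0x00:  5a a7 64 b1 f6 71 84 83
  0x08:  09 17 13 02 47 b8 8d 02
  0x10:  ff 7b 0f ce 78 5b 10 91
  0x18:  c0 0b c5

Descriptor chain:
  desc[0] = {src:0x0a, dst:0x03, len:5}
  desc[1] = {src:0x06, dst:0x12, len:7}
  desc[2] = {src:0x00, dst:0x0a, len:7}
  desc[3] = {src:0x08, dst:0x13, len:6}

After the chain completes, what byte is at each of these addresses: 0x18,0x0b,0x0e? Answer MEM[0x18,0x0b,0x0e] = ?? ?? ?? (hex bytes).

D0: mem[0x03..0x07] <- [13 02 47 b8 8d]
D1: mem[0x12..0x18] <- [b8 8d 09 17 13 02 47]
D2: mem[0x0a..0x10] <- [5a a7 64 13 02 47 b8]
D3: mem[0x13..0x18] <- [09 17 5a a7 64 13]
query mem[0x18]=0x13, mem[0x0b]=0xa7, mem[0x0e]=0x02

MEM[0x18,0x0b,0x0e] = 13 a7 02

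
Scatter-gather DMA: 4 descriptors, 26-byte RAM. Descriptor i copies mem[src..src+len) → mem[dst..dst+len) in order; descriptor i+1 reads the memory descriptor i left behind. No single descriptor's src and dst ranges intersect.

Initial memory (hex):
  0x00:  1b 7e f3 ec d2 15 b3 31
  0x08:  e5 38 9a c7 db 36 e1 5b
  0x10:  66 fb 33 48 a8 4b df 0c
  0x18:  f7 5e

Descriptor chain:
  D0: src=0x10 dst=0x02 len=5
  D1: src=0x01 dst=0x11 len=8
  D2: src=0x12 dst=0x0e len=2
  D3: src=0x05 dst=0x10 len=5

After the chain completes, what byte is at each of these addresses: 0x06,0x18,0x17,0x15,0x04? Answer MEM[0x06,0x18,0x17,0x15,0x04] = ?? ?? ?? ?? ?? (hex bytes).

[0] 0x10->0x02 len=5 : 66 fb 33 48 a8
[1] 0x01->0x11 len=8 : 7e 66 fb 33 48 a8 31 e5
[2] 0x12->0x0e len=2 : 66 fb
[3] 0x05->0x10 len=5 : 48 a8 31 e5 38
query mem[0x06]=0xa8, mem[0x18]=0xe5, mem[0x17]=0x31, mem[0x15]=0x48, mem[0x04]=0x33

MEM[0x06,0x18,0x17,0x15,0x04] = a8 e5 31 48 33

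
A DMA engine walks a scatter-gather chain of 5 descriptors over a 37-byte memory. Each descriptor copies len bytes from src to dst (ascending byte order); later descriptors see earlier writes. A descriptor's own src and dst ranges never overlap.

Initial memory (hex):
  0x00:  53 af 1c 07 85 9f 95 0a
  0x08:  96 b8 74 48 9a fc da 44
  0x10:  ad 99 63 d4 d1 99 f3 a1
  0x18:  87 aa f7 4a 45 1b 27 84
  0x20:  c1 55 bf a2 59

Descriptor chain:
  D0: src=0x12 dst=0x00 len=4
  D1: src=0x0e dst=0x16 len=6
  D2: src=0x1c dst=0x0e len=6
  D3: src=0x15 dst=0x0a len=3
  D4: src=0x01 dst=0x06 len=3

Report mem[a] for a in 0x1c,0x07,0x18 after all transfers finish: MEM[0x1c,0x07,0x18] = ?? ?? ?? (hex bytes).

D0: mem[0x00..0x03] <- [63 d4 d1 99]
D1: mem[0x16..0x1b] <- [da 44 ad 99 63 d4]
D2: mem[0x0e..0x13] <- [45 1b 27 84 c1 55]
D3: mem[0x0a..0x0c] <- [99 da 44]
D4: mem[0x06..0x08] <- [d4 d1 99]
query mem[0x1c]=0x45, mem[0x07]=0xd1, mem[0x18]=0xad

MEM[0x1c,0x07,0x18] = 45 d1 ad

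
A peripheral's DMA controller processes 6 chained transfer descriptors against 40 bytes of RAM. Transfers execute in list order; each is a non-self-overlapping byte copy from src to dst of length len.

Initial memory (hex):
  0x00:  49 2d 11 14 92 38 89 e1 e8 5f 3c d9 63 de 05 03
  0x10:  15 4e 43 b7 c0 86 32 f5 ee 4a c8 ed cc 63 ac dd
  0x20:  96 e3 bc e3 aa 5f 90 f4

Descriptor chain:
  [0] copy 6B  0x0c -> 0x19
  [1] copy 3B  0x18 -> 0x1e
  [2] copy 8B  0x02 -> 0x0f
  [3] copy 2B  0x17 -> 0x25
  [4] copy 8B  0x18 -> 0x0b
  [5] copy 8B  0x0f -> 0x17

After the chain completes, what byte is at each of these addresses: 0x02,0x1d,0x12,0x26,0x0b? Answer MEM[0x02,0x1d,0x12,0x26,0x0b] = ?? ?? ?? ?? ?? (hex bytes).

MEM[0x02,0x1d,0x12,0x26,0x0b] = 11 e8 63 ee ee

D0: mem[0x19..0x1e] <- [63 de 05 03 15 4e]
D1: mem[0x1e..0x20] <- [ee 63 de]
D2: mem[0x0f..0x16] <- [11 14 92 38 89 e1 e8 5f]
D3: mem[0x25..0x26] <- [f5 ee]
D4: mem[0x0b..0x12] <- [ee 63 de 05 03 15 ee 63]
D5: mem[0x17..0x1e] <- [03 15 ee 63 89 e1 e8 5f]
query mem[0x02]=0x11, mem[0x1d]=0xe8, mem[0x12]=0x63, mem[0x26]=0xee, mem[0x0b]=0xee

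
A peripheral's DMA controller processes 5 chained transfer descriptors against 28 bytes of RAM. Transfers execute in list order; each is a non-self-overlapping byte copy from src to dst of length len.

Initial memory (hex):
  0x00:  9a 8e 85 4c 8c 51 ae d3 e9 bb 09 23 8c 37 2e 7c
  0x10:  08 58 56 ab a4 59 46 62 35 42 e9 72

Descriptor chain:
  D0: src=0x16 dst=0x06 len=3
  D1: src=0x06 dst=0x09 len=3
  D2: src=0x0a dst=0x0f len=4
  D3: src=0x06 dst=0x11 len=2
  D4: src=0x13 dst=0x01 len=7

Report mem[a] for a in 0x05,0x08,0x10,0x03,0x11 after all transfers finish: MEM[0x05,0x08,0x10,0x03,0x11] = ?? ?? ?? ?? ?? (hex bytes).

MEM[0x05,0x08,0x10,0x03,0x11] = 62 35 35 59 46

  after D0: wrote 3B at 0x06 = 466235
  after D1: wrote 3B at 0x09 = 466235
  after D2: wrote 4B at 0x0f = 62358c37
  after D3: wrote 2B at 0x11 = 4662
  after D4: wrote 7B at 0x01 = aba45946623542
query mem[0x05]=0x62, mem[0x08]=0x35, mem[0x10]=0x35, mem[0x03]=0x59, mem[0x11]=0x46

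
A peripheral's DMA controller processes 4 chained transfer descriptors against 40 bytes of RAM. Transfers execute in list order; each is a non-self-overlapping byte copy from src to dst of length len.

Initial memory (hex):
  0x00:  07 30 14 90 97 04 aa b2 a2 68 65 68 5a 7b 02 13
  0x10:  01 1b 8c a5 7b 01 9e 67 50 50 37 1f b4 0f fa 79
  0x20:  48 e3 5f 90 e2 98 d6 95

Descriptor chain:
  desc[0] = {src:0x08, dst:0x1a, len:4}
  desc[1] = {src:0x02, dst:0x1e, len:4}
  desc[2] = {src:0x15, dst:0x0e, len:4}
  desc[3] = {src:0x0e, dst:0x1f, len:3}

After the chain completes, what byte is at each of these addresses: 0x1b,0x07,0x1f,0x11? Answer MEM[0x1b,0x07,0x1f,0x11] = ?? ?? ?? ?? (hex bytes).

D0: mem[0x1a..0x1d] <- [a2 68 65 68]
D1: mem[0x1e..0x21] <- [14 90 97 04]
D2: mem[0x0e..0x11] <- [01 9e 67 50]
D3: mem[0x1f..0x21] <- [01 9e 67]
query mem[0x1b]=0x68, mem[0x07]=0xb2, mem[0x1f]=0x01, mem[0x11]=0x50

MEM[0x1b,0x07,0x1f,0x11] = 68 b2 01 50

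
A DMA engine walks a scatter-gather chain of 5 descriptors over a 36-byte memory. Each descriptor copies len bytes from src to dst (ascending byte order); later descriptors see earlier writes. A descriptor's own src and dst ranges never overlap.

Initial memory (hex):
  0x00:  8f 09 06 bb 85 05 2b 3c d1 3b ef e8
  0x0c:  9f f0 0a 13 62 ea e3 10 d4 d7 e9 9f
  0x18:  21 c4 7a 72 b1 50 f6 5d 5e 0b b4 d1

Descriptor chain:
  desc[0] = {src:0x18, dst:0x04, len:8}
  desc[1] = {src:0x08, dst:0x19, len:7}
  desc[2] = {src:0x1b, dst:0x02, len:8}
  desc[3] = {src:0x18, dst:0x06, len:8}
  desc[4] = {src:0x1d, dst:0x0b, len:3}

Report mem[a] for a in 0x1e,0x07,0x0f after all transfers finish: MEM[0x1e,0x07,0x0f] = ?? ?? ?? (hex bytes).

MEM[0x1e,0x07,0x0f] = f0 b1 13

[0] 0x18->0x04 len=8 : 21 c4 7a 72 b1 50 f6 5d
[1] 0x08->0x19 len=7 : b1 50 f6 5d 9f f0 0a
[2] 0x1b->0x02 len=8 : f6 5d 9f f0 0a 5e 0b b4
[3] 0x18->0x06 len=8 : 21 b1 50 f6 5d 9f f0 0a
[4] 0x1d->0x0b len=3 : 9f f0 0a
query mem[0x1e]=0xf0, mem[0x07]=0xb1, mem[0x0f]=0x13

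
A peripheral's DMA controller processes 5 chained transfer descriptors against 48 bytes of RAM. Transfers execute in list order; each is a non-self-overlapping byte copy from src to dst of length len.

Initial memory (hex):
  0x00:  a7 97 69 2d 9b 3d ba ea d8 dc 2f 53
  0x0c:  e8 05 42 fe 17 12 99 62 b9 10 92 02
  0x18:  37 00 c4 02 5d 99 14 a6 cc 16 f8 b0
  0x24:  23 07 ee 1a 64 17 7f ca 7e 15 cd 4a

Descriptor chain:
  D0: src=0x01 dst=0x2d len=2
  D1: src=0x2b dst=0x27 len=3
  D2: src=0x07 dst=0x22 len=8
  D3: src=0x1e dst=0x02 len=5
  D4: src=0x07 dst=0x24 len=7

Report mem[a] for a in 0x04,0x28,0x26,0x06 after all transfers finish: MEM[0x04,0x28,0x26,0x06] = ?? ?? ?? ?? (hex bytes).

MEM[0x04,0x28,0x26,0x06] = cc 53 dc ea

  after D0: wrote 2B at 0x2d = 9769
  after D1: wrote 3B at 0x27 = ca7e97
  after D2: wrote 8B at 0x22 = ead8dc2f53e80542
  after D3: wrote 5B at 0x02 = 14a6cc16ea
  after D4: wrote 7B at 0x24 = ead8dc2f53e805
query mem[0x04]=0xcc, mem[0x28]=0x53, mem[0x26]=0xdc, mem[0x06]=0xea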